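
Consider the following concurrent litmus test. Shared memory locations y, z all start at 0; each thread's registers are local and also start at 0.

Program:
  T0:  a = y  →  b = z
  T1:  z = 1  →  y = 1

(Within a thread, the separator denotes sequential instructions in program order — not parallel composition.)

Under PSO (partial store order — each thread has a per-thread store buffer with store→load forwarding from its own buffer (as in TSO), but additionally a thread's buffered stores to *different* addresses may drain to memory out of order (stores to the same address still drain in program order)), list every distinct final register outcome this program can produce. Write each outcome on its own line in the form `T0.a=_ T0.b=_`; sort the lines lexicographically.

outcome vector order: (T0.a,T0.b)
|PSO outcomes| = 4

T0.a=0 T0.b=0
T0.a=0 T0.b=1
T0.a=1 T0.b=0
T0.a=1 T0.b=1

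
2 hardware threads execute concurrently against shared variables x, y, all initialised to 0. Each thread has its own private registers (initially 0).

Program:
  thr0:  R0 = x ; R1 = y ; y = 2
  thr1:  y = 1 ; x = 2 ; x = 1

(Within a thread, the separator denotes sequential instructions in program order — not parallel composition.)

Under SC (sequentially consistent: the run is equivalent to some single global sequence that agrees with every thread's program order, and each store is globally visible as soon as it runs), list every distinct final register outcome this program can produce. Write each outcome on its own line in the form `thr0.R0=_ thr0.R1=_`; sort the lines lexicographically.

outcome vector order: (thr0.R0,thr0.R1)
|SC outcomes| = 4

thr0.R0=0 thr0.R1=0
thr0.R0=0 thr0.R1=1
thr0.R0=1 thr0.R1=1
thr0.R0=2 thr0.R1=1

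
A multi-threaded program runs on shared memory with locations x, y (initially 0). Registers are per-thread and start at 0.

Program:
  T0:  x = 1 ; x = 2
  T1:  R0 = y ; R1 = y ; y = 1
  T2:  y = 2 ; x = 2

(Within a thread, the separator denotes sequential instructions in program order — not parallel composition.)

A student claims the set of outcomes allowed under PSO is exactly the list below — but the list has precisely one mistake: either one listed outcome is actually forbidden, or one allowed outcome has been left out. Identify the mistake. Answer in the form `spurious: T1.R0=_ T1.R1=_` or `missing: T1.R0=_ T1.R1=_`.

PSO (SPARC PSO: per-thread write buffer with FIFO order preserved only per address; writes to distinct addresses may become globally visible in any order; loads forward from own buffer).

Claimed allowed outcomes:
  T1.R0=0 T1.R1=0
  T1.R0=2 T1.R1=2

outcome vector order: (T1.R0,T1.R1)
under PSO → 0/0 0/2 2/2
PSO∖claimed = {0/2}

missing: T1.R0=0 T1.R1=2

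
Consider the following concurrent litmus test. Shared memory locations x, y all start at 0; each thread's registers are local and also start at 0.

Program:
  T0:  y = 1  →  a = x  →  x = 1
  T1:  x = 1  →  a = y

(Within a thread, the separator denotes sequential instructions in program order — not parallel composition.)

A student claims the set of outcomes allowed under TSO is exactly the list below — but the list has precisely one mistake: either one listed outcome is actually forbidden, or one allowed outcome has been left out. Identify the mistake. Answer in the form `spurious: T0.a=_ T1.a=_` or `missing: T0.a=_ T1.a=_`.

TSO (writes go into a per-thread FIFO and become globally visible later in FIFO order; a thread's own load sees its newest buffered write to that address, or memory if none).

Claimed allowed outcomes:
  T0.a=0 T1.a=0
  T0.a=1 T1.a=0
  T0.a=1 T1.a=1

missing: T0.a=0 T1.a=1

outcome vector order: (T0.a,T1.a)
[TSO] allowed = {00, 01, 10, 11}
TSO∖claimed = {01}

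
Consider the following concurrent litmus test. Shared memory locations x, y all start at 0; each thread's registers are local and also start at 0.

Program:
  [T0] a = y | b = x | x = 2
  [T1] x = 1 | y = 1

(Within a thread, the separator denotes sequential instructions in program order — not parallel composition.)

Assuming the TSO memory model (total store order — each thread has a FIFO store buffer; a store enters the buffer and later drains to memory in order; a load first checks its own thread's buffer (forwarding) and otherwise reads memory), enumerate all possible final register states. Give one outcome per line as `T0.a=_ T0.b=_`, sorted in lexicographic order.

T0.a=0 T0.b=0
T0.a=0 T0.b=1
T0.a=1 T0.b=1

outcome vector order: (T0.a,T0.b)
|TSO outcomes| = 3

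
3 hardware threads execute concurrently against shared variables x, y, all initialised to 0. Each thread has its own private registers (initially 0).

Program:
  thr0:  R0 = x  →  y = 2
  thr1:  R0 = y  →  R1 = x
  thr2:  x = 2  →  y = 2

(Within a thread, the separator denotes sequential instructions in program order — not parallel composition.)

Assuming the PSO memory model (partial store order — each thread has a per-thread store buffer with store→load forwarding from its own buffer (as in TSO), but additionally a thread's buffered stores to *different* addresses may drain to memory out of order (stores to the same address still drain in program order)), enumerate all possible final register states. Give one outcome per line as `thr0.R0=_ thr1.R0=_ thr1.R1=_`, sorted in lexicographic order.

outcome vector order: (thr0.R0,thr1.R0,thr1.R1)
|PSO outcomes| = 8

thr0.R0=0 thr1.R0=0 thr1.R1=0
thr0.R0=0 thr1.R0=0 thr1.R1=2
thr0.R0=0 thr1.R0=2 thr1.R1=0
thr0.R0=0 thr1.R0=2 thr1.R1=2
thr0.R0=2 thr1.R0=0 thr1.R1=0
thr0.R0=2 thr1.R0=0 thr1.R1=2
thr0.R0=2 thr1.R0=2 thr1.R1=0
thr0.R0=2 thr1.R0=2 thr1.R1=2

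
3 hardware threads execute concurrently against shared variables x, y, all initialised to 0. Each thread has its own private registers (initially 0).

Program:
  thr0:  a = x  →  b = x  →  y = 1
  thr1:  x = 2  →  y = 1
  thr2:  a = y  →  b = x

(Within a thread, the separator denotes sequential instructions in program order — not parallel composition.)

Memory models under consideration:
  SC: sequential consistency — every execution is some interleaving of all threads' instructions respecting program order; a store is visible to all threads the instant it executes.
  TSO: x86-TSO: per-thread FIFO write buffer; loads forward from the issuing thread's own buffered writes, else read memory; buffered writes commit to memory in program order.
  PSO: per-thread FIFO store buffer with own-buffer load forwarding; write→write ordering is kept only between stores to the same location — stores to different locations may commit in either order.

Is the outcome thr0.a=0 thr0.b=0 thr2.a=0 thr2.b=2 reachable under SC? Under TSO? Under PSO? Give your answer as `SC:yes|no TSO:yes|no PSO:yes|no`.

outcome vector order: (thr0.a,thr0.b,thr2.a,thr2.b)
under SC → (0,0,0,0) (0,0,0,2) (0,0,1,0) (0,0,1,2) (0,2,0,0) (0,2,0,2) (0,2,1,2) (2,2,0,0) (2,2,0,2) (2,2,1,2)
under TSO → (0,0,0,0) (0,0,0,2) (0,0,1,0) (0,0,1,2) (0,2,0,0) (0,2,0,2) (0,2,1,2) (2,2,0,0) (2,2,0,2) (2,2,1,2)
under PSO → (0,0,0,0) (0,0,0,2) (0,0,1,0) (0,0,1,2) (0,2,0,0) (0,2,0,2) (0,2,1,0) (0,2,1,2) (2,2,0,0) (2,2,0,2) (2,2,1,0) (2,2,1,2)
target (0,0,0,2) ∈ {SC,TSO,PSO}

SC:yes TSO:yes PSO:yes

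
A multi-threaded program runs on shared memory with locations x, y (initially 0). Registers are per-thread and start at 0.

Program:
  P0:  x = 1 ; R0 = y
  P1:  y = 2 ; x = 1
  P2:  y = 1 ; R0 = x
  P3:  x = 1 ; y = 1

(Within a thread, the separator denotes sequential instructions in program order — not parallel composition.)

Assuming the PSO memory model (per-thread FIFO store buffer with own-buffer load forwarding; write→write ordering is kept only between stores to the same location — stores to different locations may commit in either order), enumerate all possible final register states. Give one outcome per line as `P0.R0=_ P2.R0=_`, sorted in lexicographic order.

P0.R0=0 P2.R0=0
P0.R0=0 P2.R0=1
P0.R0=1 P2.R0=0
P0.R0=1 P2.R0=1
P0.R0=2 P2.R0=0
P0.R0=2 P2.R0=1

outcome vector order: (P0.R0,P2.R0)
|PSO outcomes| = 6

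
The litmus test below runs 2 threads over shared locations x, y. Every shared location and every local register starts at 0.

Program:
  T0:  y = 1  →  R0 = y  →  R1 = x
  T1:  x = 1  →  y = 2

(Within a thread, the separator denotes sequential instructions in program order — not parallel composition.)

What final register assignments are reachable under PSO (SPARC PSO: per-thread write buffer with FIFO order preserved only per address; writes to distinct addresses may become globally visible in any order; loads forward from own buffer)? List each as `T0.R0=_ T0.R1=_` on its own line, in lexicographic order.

T0.R0=1 T0.R1=0
T0.R0=1 T0.R1=1
T0.R0=2 T0.R1=0
T0.R0=2 T0.R1=1

outcome vector order: (T0.R0,T0.R1)
|PSO outcomes| = 4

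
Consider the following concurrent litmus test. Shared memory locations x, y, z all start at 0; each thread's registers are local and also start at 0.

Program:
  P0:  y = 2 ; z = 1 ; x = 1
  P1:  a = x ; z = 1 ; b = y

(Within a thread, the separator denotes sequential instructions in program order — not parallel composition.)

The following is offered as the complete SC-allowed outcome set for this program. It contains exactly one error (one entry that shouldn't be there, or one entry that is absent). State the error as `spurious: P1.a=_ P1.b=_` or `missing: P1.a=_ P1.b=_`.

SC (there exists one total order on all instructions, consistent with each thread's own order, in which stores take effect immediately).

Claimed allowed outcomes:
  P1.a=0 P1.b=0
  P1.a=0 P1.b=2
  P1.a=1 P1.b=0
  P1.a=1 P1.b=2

outcome vector order: (P1.a,P1.b)
SC: 3 outcomes — {0/0, 0/2, 1/2}
claimed∖SC = {1/0}

spurious: P1.a=1 P1.b=0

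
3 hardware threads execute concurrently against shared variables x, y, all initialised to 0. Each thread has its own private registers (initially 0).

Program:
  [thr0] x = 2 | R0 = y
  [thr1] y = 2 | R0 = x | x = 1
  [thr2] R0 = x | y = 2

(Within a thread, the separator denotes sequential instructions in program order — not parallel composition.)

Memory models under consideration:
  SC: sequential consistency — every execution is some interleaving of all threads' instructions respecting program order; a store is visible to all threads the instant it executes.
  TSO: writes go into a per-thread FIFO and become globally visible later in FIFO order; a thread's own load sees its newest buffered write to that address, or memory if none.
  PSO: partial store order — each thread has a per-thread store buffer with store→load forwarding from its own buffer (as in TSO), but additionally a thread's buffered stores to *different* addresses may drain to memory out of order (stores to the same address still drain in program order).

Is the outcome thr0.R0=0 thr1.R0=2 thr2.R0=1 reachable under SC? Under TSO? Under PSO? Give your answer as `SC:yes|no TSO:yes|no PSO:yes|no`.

SC:yes TSO:yes PSO:yes

outcome vector order: (thr0.R0,thr1.R0,thr2.R0)
under SC → 020, 021, 022, 200, 201, 202, 220, 221, 222
under TSO → 000, 001, 002, 020, 021, 022, 200, 201, 202, 220, 221, 222
under PSO → 000, 001, 002, 020, 021, 022, 200, 201, 202, 220, 221, 222
target 021 ∈ {SC,TSO,PSO}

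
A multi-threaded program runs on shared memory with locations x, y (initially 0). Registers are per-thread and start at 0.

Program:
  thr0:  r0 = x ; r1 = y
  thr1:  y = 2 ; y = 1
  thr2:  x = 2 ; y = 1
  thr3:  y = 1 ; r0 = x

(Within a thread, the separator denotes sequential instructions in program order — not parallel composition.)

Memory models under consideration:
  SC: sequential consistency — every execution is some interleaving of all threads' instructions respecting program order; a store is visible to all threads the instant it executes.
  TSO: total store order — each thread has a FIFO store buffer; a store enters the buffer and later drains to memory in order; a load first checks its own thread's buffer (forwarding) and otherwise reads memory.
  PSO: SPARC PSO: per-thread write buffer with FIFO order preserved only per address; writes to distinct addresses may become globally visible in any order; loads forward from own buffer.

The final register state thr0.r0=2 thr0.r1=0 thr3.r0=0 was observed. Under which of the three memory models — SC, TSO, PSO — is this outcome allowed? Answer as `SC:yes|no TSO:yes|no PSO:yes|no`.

SC:no TSO:yes PSO:yes

outcome vector order: (thr0.r0,thr0.r1,thr3.r0)
under SC → 000 002 010 012 020 022 202 210 212 220 222
under TSO → 000 002 010 012 020 022 200 202 210 212 220 222
under PSO → 000 002 010 012 020 022 200 202 210 212 220 222
target 200 ∈ {TSO,PSO}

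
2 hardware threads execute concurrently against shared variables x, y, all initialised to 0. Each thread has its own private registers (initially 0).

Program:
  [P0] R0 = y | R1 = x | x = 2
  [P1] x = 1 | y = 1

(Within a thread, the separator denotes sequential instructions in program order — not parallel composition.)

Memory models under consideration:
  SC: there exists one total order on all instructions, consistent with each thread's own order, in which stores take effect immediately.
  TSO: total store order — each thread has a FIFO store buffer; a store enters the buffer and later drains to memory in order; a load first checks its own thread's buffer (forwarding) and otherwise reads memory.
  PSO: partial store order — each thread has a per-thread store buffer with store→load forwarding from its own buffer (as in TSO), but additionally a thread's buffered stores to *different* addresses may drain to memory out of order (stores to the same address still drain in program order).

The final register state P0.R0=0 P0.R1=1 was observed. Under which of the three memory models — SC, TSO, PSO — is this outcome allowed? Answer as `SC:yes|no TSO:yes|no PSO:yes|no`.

outcome vector order: (P0.R0,P0.R1)
[SC] allowed = {00 01 11}
[TSO] allowed = {00 01 11}
[PSO] allowed = {00 01 10 11}
target 01 ∈ {SC,TSO,PSO}

SC:yes TSO:yes PSO:yes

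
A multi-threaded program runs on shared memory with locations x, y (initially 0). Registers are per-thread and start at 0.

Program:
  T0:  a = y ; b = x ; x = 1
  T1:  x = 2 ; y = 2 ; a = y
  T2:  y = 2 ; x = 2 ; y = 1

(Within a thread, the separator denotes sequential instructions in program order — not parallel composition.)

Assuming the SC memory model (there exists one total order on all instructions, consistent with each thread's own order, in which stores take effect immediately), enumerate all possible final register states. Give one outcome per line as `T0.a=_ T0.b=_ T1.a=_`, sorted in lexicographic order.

outcome vector order: (T0.a,T0.b,T1.a)
|SC outcomes| = 10

T0.a=0 T0.b=0 T1.a=1
T0.a=0 T0.b=0 T1.a=2
T0.a=0 T0.b=2 T1.a=1
T0.a=0 T0.b=2 T1.a=2
T0.a=1 T0.b=2 T1.a=1
T0.a=1 T0.b=2 T1.a=2
T0.a=2 T0.b=0 T1.a=1
T0.a=2 T0.b=0 T1.a=2
T0.a=2 T0.b=2 T1.a=1
T0.a=2 T0.b=2 T1.a=2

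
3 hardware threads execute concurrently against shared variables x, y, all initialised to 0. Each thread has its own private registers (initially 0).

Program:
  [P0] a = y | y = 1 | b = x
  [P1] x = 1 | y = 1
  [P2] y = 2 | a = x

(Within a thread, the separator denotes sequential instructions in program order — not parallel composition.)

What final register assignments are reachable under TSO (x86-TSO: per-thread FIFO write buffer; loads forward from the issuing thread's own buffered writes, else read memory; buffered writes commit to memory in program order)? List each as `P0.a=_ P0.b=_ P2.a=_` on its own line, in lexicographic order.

P0.a=0 P0.b=0 P2.a=0
P0.a=0 P0.b=0 P2.a=1
P0.a=0 P0.b=1 P2.a=0
P0.a=0 P0.b=1 P2.a=1
P0.a=1 P0.b=1 P2.a=0
P0.a=1 P0.b=1 P2.a=1
P0.a=2 P0.b=0 P2.a=0
P0.a=2 P0.b=0 P2.a=1
P0.a=2 P0.b=1 P2.a=0
P0.a=2 P0.b=1 P2.a=1

outcome vector order: (P0.a,P0.b,P2.a)
|TSO outcomes| = 10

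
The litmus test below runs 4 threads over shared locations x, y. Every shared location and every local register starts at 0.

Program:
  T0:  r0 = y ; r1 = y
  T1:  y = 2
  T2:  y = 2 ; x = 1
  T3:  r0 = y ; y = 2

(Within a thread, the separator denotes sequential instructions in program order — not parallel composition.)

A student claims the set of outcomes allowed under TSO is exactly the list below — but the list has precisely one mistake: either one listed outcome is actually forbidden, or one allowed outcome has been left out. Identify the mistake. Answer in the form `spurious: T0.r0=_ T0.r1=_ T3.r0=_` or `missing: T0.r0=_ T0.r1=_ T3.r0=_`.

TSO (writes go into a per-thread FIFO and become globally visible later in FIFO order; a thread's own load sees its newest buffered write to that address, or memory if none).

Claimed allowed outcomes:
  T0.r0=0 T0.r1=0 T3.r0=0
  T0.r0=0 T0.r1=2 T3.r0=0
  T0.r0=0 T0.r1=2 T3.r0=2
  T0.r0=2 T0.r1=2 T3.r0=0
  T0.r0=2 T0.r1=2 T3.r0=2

outcome vector order: (T0.r0,T0.r1,T3.r0)
under TSO → 000, 002, 020, 022, 220, 222
TSO∖claimed = {002}

missing: T0.r0=0 T0.r1=0 T3.r0=2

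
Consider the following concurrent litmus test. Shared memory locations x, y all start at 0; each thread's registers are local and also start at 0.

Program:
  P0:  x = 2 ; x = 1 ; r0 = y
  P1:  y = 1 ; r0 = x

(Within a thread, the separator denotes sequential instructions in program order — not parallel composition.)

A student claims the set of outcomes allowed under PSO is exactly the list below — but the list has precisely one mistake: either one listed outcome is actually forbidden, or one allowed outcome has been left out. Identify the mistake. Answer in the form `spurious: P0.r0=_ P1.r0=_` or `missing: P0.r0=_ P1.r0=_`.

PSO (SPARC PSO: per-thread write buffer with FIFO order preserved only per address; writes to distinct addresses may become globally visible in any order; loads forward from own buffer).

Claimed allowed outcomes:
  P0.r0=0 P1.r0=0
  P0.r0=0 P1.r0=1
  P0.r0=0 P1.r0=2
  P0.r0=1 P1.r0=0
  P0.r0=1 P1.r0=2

outcome vector order: (P0.r0,P1.r0)
PSO (6): 0/0; 0/1; 0/2; 1/0; 1/1; 1/2
PSO∖claimed = {1/1}

missing: P0.r0=1 P1.r0=1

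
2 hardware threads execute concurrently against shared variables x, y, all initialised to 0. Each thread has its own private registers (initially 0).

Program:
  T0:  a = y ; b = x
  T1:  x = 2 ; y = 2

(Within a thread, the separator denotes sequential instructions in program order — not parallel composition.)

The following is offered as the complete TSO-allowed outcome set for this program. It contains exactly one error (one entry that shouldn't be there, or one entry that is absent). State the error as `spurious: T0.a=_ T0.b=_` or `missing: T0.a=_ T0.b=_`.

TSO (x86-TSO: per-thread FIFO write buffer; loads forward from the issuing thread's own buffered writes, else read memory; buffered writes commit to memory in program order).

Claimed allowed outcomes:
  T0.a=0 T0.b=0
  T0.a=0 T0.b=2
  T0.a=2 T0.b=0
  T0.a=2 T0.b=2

spurious: T0.a=2 T0.b=0

outcome vector order: (T0.a,T0.b)
under TSO → (0,0), (0,2), (2,2)
claimed∖TSO = {(2,0)}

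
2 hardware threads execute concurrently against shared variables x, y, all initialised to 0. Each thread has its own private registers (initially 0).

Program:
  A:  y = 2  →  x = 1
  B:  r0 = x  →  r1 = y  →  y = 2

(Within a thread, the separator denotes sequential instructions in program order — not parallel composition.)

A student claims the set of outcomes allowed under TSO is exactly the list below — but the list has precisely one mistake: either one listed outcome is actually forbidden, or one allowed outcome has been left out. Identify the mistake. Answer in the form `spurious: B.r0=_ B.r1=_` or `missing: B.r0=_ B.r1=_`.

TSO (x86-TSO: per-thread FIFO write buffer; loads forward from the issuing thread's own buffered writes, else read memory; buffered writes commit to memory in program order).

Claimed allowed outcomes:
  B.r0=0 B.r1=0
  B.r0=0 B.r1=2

missing: B.r0=1 B.r1=2

outcome vector order: (B.r0,B.r1)
under TSO → <0 0> <0 2> <1 2>
TSO∖claimed = {<1 2>}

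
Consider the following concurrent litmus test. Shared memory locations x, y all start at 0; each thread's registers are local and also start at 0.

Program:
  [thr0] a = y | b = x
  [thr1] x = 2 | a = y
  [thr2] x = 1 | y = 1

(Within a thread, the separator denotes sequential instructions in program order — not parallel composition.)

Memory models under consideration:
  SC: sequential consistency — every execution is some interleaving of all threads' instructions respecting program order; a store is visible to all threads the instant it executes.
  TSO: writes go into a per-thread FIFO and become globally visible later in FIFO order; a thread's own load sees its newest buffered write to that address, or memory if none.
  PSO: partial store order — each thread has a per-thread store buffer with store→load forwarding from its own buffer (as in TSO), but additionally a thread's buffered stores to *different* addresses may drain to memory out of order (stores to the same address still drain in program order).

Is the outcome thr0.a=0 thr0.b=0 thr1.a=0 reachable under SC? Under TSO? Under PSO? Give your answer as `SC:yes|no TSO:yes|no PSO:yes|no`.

outcome vector order: (thr0.a,thr0.b,thr1.a)
[SC] allowed = {0/0/0; 0/0/1; 0/1/0; 0/1/1; 0/2/0; 0/2/1; 1/1/0; 1/1/1; 1/2/0; 1/2/1}
[TSO] allowed = {0/0/0; 0/0/1; 0/1/0; 0/1/1; 0/2/0; 0/2/1; 1/1/0; 1/1/1; 1/2/0; 1/2/1}
[PSO] allowed = {0/0/0; 0/0/1; 0/1/0; 0/1/1; 0/2/0; 0/2/1; 1/0/0; 1/0/1; 1/1/0; 1/1/1; 1/2/0; 1/2/1}
target 0/0/0 ∈ {SC,TSO,PSO}

SC:yes TSO:yes PSO:yes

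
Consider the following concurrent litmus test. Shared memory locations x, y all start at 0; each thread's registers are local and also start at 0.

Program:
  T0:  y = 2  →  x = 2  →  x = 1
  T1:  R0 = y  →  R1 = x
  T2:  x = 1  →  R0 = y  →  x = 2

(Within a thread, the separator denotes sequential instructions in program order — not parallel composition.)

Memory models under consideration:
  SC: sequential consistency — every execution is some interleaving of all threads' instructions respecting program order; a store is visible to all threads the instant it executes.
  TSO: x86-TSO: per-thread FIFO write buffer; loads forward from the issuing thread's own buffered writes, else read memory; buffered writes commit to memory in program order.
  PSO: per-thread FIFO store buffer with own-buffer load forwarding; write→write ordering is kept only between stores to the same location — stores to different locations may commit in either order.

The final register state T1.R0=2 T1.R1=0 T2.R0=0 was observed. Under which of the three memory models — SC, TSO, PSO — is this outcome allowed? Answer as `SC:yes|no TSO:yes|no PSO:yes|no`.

SC:no TSO:yes PSO:yes

outcome vector order: (T1.R0,T1.R1,T2.R0)
SC (11): 0/0/0, 0/0/2, 0/1/0, 0/1/2, 0/2/0, 0/2/2, 2/0/2, 2/1/0, 2/1/2, 2/2/0, 2/2/2
TSO (12): 0/0/0, 0/0/2, 0/1/0, 0/1/2, 0/2/0, 0/2/2, 2/0/0, 2/0/2, 2/1/0, 2/1/2, 2/2/0, 2/2/2
PSO (12): 0/0/0, 0/0/2, 0/1/0, 0/1/2, 0/2/0, 0/2/2, 2/0/0, 2/0/2, 2/1/0, 2/1/2, 2/2/0, 2/2/2
target 2/0/0 ∈ {TSO,PSO}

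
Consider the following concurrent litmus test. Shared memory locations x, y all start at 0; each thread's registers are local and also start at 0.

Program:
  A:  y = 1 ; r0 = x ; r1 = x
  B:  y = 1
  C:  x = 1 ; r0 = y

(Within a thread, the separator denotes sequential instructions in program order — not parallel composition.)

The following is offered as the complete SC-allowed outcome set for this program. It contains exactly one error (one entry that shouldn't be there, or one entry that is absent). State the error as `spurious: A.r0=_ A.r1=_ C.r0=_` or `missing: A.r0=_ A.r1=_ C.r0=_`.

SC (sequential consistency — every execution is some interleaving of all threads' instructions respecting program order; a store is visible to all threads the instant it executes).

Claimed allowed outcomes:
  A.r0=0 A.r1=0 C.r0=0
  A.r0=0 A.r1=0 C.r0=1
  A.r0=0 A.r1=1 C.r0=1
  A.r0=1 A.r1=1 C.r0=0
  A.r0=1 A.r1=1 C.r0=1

spurious: A.r0=0 A.r1=0 C.r0=0

outcome vector order: (A.r0,A.r1,C.r0)
SC: 4 outcomes — {<0 0 1>, <0 1 1>, <1 1 0>, <1 1 1>}
claimed∖SC = {<0 0 0>}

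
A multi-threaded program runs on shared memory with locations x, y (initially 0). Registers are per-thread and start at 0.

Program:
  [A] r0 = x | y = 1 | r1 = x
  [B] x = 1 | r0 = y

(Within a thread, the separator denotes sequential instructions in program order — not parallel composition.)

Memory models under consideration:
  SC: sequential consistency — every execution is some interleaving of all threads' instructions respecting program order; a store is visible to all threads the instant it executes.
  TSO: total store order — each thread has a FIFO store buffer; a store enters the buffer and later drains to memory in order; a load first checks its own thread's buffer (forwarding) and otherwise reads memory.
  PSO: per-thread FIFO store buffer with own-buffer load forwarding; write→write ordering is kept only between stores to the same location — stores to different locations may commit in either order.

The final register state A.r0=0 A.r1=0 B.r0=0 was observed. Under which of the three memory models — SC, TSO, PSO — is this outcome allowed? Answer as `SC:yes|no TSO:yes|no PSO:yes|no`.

outcome vector order: (A.r0,A.r1,B.r0)
SC: 5 outcomes — {(0,0,1) (0,1,0) (0,1,1) (1,1,0) (1,1,1)}
TSO: 6 outcomes — {(0,0,0) (0,0,1) (0,1,0) (0,1,1) (1,1,0) (1,1,1)}
PSO: 6 outcomes — {(0,0,0) (0,0,1) (0,1,0) (0,1,1) (1,1,0) (1,1,1)}
target (0,0,0) ∈ {TSO,PSO}

SC:no TSO:yes PSO:yes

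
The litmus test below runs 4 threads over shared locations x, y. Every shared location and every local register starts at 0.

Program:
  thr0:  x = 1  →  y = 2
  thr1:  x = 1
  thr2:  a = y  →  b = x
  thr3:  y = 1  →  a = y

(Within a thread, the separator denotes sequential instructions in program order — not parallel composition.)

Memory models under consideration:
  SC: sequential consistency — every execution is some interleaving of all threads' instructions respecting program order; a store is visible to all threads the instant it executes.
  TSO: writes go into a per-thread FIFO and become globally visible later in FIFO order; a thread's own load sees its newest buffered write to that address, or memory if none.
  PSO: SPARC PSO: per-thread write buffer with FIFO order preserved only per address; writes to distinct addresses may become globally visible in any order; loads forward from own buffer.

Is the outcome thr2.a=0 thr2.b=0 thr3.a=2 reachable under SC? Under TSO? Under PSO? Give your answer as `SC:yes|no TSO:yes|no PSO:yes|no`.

outcome vector order: (thr2.a,thr2.b,thr3.a)
under SC → <0 0 1>; <0 0 2>; <0 1 1>; <0 1 2>; <1 0 1>; <1 0 2>; <1 1 1>; <1 1 2>; <2 1 1>; <2 1 2>
under TSO → <0 0 1>; <0 0 2>; <0 1 1>; <0 1 2>; <1 0 1>; <1 0 2>; <1 1 1>; <1 1 2>; <2 1 1>; <2 1 2>
under PSO → <0 0 1>; <0 0 2>; <0 1 1>; <0 1 2>; <1 0 1>; <1 0 2>; <1 1 1>; <1 1 2>; <2 0 1>; <2 0 2>; <2 1 1>; <2 1 2>
target <0 0 2> ∈ {SC,TSO,PSO}

SC:yes TSO:yes PSO:yes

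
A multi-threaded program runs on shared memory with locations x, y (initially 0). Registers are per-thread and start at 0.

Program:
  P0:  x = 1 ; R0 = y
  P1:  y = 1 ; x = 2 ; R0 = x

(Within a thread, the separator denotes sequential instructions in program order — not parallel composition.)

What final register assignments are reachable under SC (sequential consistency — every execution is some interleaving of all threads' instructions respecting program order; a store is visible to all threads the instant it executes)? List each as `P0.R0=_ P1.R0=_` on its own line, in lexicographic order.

outcome vector order: (P0.R0,P1.R0)
|SC outcomes| = 3

P0.R0=0 P1.R0=2
P0.R0=1 P1.R0=1
P0.R0=1 P1.R0=2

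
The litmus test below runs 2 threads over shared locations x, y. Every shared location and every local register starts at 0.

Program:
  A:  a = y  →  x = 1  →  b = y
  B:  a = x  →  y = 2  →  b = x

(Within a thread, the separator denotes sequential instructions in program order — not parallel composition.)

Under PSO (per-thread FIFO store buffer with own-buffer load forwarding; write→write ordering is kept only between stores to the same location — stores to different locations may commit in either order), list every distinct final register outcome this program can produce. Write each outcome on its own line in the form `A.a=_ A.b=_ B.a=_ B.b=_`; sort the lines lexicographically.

outcome vector order: (A.a,A.b,B.a,B.b)
|PSO outcomes| = 8

A.a=0 A.b=0 B.a=0 B.b=0
A.a=0 A.b=0 B.a=0 B.b=1
A.a=0 A.b=0 B.a=1 B.b=1
A.a=0 A.b=2 B.a=0 B.b=0
A.a=0 A.b=2 B.a=0 B.b=1
A.a=0 A.b=2 B.a=1 B.b=1
A.a=2 A.b=2 B.a=0 B.b=0
A.a=2 A.b=2 B.a=0 B.b=1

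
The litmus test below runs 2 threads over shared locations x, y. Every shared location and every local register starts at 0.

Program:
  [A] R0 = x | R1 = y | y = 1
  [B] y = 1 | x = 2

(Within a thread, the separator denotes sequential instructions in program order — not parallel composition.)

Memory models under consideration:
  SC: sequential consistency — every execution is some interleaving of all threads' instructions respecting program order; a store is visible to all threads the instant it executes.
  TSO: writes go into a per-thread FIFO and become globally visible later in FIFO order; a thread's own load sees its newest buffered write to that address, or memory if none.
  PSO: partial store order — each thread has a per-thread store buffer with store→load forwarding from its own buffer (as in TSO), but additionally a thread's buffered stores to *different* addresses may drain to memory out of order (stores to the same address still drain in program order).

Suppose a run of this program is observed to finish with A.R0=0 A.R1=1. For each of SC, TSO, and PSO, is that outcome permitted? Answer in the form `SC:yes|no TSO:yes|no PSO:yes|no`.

SC:yes TSO:yes PSO:yes

outcome vector order: (A.R0,A.R1)
SC (3): 00; 01; 21
TSO (3): 00; 01; 21
PSO (4): 00; 01; 20; 21
target 01 ∈ {SC,TSO,PSO}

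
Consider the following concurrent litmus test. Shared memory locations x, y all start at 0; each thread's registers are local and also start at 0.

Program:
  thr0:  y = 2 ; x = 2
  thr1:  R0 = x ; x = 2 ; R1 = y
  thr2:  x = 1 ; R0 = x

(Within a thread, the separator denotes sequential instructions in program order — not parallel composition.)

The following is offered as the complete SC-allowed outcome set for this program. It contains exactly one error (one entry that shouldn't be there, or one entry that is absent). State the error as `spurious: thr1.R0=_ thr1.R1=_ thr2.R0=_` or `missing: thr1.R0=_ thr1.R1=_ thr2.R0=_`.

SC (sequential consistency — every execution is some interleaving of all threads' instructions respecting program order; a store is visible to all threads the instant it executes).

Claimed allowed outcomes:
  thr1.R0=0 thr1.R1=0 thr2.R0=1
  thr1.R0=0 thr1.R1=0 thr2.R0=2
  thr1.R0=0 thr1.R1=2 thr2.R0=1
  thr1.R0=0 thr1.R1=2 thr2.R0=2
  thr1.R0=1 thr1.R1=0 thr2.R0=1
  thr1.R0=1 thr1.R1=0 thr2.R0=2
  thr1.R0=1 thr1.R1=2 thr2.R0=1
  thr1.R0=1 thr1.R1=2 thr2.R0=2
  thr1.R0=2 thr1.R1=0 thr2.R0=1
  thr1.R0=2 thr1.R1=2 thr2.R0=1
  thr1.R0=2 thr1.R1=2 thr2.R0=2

spurious: thr1.R0=2 thr1.R1=0 thr2.R0=1

outcome vector order: (thr1.R0,thr1.R1,thr2.R0)
SC (10): <0 0 1>, <0 0 2>, <0 2 1>, <0 2 2>, <1 0 1>, <1 0 2>, <1 2 1>, <1 2 2>, <2 2 1>, <2 2 2>
claimed∖SC = {<2 0 1>}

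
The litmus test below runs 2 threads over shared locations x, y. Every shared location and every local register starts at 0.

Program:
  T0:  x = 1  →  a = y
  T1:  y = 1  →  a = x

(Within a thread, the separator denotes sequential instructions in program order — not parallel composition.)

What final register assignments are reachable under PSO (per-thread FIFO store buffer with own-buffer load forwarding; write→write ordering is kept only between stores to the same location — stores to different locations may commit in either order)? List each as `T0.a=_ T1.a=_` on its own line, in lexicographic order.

T0.a=0 T1.a=0
T0.a=0 T1.a=1
T0.a=1 T1.a=0
T0.a=1 T1.a=1

outcome vector order: (T0.a,T1.a)
|PSO outcomes| = 4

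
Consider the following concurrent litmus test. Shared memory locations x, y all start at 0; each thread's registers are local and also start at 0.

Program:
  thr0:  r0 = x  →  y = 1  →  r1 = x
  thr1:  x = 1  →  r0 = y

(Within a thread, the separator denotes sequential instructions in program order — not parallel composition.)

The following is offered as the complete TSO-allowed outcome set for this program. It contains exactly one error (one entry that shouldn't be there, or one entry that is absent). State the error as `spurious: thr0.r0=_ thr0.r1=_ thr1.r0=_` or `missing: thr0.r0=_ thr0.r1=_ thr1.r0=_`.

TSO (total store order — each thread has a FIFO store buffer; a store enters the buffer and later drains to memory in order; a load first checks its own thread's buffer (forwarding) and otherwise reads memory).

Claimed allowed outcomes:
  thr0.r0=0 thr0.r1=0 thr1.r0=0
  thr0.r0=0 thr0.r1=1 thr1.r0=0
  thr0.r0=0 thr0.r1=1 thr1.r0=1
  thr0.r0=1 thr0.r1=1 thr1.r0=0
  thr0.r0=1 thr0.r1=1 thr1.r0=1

missing: thr0.r0=0 thr0.r1=0 thr1.r0=1

outcome vector order: (thr0.r0,thr0.r1,thr1.r0)
under TSO → 000; 001; 010; 011; 110; 111
TSO∖claimed = {001}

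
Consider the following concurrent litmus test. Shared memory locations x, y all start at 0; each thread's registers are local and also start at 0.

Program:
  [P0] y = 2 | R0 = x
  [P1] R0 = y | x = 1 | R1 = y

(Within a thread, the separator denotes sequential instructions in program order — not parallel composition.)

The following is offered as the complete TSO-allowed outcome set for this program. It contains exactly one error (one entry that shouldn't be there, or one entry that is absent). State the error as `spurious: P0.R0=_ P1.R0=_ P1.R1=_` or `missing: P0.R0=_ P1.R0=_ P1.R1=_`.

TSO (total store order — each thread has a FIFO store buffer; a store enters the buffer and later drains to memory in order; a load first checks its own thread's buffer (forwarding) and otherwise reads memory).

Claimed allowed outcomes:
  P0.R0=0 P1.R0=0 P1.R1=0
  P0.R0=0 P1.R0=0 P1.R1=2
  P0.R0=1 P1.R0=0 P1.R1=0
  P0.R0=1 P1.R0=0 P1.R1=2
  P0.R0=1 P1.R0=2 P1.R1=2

outcome vector order: (P0.R0,P1.R0,P1.R1)
TSO: 6 outcomes — {0/0/0, 0/0/2, 0/2/2, 1/0/0, 1/0/2, 1/2/2}
TSO∖claimed = {0/2/2}

missing: P0.R0=0 P1.R0=2 P1.R1=2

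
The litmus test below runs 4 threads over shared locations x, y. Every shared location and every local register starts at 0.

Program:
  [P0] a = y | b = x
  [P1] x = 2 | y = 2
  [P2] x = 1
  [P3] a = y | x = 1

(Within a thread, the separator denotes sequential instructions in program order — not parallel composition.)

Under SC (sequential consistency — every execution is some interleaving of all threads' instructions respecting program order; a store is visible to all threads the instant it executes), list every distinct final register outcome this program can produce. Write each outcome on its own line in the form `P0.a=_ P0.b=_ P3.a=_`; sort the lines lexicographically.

P0.a=0 P0.b=0 P3.a=0
P0.a=0 P0.b=0 P3.a=2
P0.a=0 P0.b=1 P3.a=0
P0.a=0 P0.b=1 P3.a=2
P0.a=0 P0.b=2 P3.a=0
P0.a=0 P0.b=2 P3.a=2
P0.a=2 P0.b=1 P3.a=0
P0.a=2 P0.b=1 P3.a=2
P0.a=2 P0.b=2 P3.a=0
P0.a=2 P0.b=2 P3.a=2

outcome vector order: (P0.a,P0.b,P3.a)
|SC outcomes| = 10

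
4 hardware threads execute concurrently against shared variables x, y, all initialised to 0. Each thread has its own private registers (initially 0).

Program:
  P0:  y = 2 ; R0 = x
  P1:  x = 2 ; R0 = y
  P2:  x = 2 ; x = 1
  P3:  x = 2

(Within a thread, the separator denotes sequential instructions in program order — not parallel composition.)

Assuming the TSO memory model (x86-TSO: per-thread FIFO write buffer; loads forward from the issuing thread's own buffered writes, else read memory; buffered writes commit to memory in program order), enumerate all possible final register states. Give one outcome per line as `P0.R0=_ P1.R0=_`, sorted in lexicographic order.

outcome vector order: (P0.R0,P1.R0)
|TSO outcomes| = 6

P0.R0=0 P1.R0=0
P0.R0=0 P1.R0=2
P0.R0=1 P1.R0=0
P0.R0=1 P1.R0=2
P0.R0=2 P1.R0=0
P0.R0=2 P1.R0=2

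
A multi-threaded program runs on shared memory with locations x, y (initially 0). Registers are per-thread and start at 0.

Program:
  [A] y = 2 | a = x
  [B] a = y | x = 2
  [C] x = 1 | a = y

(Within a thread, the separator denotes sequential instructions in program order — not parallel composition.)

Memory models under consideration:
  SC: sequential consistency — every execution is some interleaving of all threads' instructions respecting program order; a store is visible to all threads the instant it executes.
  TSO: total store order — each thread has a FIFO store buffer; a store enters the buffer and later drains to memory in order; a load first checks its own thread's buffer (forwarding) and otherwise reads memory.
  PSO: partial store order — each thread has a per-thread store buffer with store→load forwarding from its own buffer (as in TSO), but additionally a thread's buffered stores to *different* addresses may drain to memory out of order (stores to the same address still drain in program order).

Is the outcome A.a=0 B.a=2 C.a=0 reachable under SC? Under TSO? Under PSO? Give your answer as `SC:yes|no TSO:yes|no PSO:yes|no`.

SC:no TSO:yes PSO:yes

outcome vector order: (A.a,B.a,C.a)
[SC] allowed = {(0,0,2) (0,2,2) (1,0,0) (1,0,2) (1,2,0) (1,2,2) (2,0,0) (2,0,2) (2,2,0) (2,2,2)}
[TSO] allowed = {(0,0,0) (0,0,2) (0,2,0) (0,2,2) (1,0,0) (1,0,2) (1,2,0) (1,2,2) (2,0,0) (2,0,2) (2,2,0) (2,2,2)}
[PSO] allowed = {(0,0,0) (0,0,2) (0,2,0) (0,2,2) (1,0,0) (1,0,2) (1,2,0) (1,2,2) (2,0,0) (2,0,2) (2,2,0) (2,2,2)}
target (0,2,0) ∈ {TSO,PSO}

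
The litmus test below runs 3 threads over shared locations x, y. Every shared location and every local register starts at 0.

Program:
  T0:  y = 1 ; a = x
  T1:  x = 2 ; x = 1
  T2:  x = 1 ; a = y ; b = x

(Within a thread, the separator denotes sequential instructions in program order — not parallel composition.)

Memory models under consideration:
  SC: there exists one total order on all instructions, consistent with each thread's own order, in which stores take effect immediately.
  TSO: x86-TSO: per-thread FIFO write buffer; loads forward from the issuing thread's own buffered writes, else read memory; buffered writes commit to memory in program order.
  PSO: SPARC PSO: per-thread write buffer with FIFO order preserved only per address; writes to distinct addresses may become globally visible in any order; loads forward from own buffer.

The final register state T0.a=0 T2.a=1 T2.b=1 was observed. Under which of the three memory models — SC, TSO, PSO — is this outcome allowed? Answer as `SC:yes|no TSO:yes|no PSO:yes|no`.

outcome vector order: (T0.a,T2.a,T2.b)
[SC] allowed = {(0,1,1); (0,1,2); (1,0,1); (1,0,2); (1,1,1); (1,1,2); (2,0,1); (2,0,2); (2,1,1); (2,1,2)}
[TSO] allowed = {(0,0,1); (0,0,2); (0,1,1); (0,1,2); (1,0,1); (1,0,2); (1,1,1); (1,1,2); (2,0,1); (2,0,2); (2,1,1); (2,1,2)}
[PSO] allowed = {(0,0,1); (0,0,2); (0,1,1); (0,1,2); (1,0,1); (1,0,2); (1,1,1); (1,1,2); (2,0,1); (2,0,2); (2,1,1); (2,1,2)}
target (0,1,1) ∈ {SC,TSO,PSO}

SC:yes TSO:yes PSO:yes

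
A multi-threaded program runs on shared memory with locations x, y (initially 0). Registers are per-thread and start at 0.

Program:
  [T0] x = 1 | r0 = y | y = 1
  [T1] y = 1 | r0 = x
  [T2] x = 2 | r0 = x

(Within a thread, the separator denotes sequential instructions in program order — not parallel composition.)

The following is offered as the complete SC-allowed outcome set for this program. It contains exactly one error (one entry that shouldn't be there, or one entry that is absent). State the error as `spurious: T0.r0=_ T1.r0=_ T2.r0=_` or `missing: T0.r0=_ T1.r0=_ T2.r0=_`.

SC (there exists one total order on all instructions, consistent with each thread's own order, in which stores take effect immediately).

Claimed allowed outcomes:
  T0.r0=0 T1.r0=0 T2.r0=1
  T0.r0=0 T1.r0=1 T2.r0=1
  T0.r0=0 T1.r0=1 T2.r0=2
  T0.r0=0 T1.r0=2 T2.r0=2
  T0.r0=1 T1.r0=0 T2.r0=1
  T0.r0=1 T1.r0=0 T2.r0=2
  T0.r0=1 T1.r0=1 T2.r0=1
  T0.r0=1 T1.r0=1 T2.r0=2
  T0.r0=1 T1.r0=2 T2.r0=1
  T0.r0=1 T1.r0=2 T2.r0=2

outcome vector order: (T0.r0,T1.r0,T2.r0)
SC (9): 0/1/1; 0/1/2; 0/2/2; 1/0/1; 1/0/2; 1/1/1; 1/1/2; 1/2/1; 1/2/2
claimed∖SC = {0/0/1}

spurious: T0.r0=0 T1.r0=0 T2.r0=1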